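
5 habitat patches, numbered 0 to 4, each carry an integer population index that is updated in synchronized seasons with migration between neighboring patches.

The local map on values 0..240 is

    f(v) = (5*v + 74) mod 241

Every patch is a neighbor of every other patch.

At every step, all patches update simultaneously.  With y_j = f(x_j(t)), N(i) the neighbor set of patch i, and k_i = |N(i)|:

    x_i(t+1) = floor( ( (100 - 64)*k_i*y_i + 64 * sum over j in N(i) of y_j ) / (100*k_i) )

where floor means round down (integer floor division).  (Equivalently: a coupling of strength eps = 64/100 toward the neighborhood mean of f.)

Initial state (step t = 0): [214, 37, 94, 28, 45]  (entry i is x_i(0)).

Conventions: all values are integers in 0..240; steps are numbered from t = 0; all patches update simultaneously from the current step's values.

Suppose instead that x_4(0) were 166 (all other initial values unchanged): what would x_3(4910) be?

Answer: x_3(4910) = 171
Key observation: The state at step 2, [90, 106, 115, 97, 91], reappears at step 11: the system is in a cycle of period 9 from step 2 on.  Therefore the state at step 4910 equals the state at step 2 + ((4910 - 2) mod 9) = 5, which is [164, 132, 141, 171, 165].

Derivation:
t=0: [214, 37, 94, 28, 166]
t=1: [140, 108, 117, 147, 141]
t=2: [90, 106, 115, 97, 91]
t=3: [81, 97, 106, 88, 82]
t=4: [122, 90, 99, 81, 75]
t=5: [164, 132, 141, 171, 165]
t=6: [133, 101, 110, 140, 134]
t=7: [55, 71, 80, 62, 56]
t=8: [147, 163, 172, 154, 148]
t=9: [125, 141, 150, 132, 126]
t=10: [140, 108, 117, 99, 141]
t=11: [90, 106, 115, 97, 91]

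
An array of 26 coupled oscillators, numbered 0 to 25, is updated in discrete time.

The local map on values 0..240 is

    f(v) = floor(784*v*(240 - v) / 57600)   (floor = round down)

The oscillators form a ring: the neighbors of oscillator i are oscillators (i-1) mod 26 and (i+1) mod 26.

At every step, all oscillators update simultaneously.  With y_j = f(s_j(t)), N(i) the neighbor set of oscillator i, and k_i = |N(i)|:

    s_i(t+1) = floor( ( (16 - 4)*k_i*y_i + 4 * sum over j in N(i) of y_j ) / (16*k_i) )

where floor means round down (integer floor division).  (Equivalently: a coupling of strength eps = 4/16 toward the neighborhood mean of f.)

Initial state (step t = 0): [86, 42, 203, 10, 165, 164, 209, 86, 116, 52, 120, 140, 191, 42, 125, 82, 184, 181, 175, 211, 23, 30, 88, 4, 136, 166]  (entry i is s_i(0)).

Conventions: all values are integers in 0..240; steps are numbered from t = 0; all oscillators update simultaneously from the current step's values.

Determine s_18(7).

Answer: s_18(7) = 122

Derivation:
t=0: [86, 42, 203, 10, 165, 164, 209, 86, 116, 52, 120, 140, 191, 42, 125, 82, 184, 181, 175, 211, 23, 30, 88, 4, 136, 166]
t=1: [170, 120, 94, 57, 151, 158, 109, 170, 185, 148, 187, 182, 133, 125, 182, 173, 145, 145, 144, 89, 71, 94, 148, 55, 166, 171]
t=2: [165, 190, 181, 151, 176, 179, 187, 162, 146, 172, 141, 148, 187, 188, 151, 159, 183, 187, 187, 180, 168, 183, 179, 147, 162, 161]
t=3: [163, 135, 147, 173, 156, 146, 140, 168, 180, 166, 184, 179, 140, 139, 175, 171, 144, 134, 135, 147, 159, 144, 151, 179, 173, 172]
t=4: [171, 188, 183, 163, 176, 185, 186, 165, 151, 161, 144, 152, 184, 186, 159, 162, 185, 192, 191, 185, 178, 185, 178, 153, 156, 160]
t=5: [158, 137, 143, 164, 153, 139, 140, 165, 179, 176, 185, 177, 144, 141, 169, 167, 140, 126, 128, 138, 147, 141, 152, 176, 177, 172]
t=6: [175, 189, 186, 172, 180, 189, 187, 168, 151, 150, 141, 154, 183, 185, 166, 167, 187, 194, 194, 190, 187, 187, 179, 156, 152, 160]
t=7: [153, 134, 138, 154, 146, 133, 137, 162, 179, 183, 187, 176, 145, 142, 163, 161, 136, 122, 122, 128, 133, 135, 150, 174, 180, 172]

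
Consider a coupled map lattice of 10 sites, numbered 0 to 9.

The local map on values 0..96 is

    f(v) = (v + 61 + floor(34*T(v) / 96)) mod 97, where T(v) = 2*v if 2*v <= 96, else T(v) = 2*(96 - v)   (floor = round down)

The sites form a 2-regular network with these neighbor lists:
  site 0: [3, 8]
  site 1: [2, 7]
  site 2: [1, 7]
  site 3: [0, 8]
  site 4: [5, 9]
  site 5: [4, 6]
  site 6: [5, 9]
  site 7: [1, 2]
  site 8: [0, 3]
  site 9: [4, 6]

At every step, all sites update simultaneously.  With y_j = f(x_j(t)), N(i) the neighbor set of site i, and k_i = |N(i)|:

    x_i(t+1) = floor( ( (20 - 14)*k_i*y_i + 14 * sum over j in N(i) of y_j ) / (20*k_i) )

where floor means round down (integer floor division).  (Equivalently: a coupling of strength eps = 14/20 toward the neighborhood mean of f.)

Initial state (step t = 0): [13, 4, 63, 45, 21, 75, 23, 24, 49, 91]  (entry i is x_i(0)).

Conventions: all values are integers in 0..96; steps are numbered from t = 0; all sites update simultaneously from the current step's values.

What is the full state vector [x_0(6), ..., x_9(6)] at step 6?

Answer: [23, 48, 48, 23, 72, 71, 71, 48, 23, 71]

Derivation:
t=0: [13, 4, 63, 45, 21, 75, 23, 24, 49, 91]
t=1: [55, 39, 40, 57, 67, 50, 39, 42, 56, 52]
t=2: [48, 32, 32, 48, 47, 42, 41, 32, 48, 42]
t=3: [46, 18, 18, 46, 37, 37, 34, 18, 46, 37]
t=4: [42, 91, 91, 42, 27, 25, 25, 91, 42, 25]
t=5: [35, 58, 58, 35, 7, 7, 6, 58, 35, 7]
t=6: [23, 48, 48, 23, 72, 71, 71, 48, 23, 71]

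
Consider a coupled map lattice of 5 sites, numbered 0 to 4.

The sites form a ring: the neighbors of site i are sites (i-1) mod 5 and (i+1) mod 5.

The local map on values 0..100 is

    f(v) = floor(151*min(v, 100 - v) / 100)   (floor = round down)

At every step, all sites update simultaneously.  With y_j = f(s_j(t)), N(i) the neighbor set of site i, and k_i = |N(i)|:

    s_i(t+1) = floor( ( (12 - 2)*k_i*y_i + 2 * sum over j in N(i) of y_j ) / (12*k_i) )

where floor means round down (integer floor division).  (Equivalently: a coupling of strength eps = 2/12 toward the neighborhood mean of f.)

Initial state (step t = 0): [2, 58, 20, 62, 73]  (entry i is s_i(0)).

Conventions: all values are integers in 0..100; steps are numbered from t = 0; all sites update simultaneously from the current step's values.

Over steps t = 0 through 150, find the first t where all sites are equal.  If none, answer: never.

Simulating step by step:
t=0: [2, 58, 20, 62, 73]  (not all equal)
t=1: [11, 55, 35, 53, 38]  (not all equal)
t=2: [23, 61, 54, 67, 54]  (not all equal)
t=3: [38, 56, 66, 52, 64]  (not all equal)
t=4: [57, 64, 54, 68, 55]  (not all equal)
t=5: [63, 56, 66, 51, 65]  (not all equal)
t=6: [55, 63, 54, 69, 54]  (not all equal)
t=7: [66, 57, 65, 49, 66]  (not all equal)
t=8: [52, 61, 54, 69, 52]  (not all equal)
t=9: [70, 60, 66, 50, 69]  (not all equal)
t=10: [46, 58, 53, 70, 48]  (not all equal)
t=11: [68, 64, 67, 49, 69]  (not all equal)
t=12: [48, 53, 51, 68, 48]  (not all equal)
t=13: [71, 70, 70, 52, 70]  (not all equal)
t=14: [43, 44, 47, 67, 47]  (not all equal)
t=15: [64, 66, 67, 52, 67]  (not all equal)
t=16: [53, 51, 51, 68, 51]  (not all equal)
t=17: [70, 72, 70, 52, 70]  (not all equal)
t=18: [44, 42, 47, 67, 47]  (not all equal)
t=19: [66, 63, 67, 52, 67]  (not all equal)
t=20: [51, 54, 51, 68, 51]  (not all equal)
t=21: [72, 69, 70, 52, 70]  (not all equal)
t=22: [42, 45, 47, 67, 47]  (not all equal)
t=23: [63, 66, 68, 52, 67]  (not all equal)
t=24: [54, 51, 50, 68, 51]  (not all equal)
t=25: [69, 72, 72, 52, 70]  (not all equal)
t=26: [45, 42, 44, 67, 47]  (not all equal)
t=27: [66, 63, 64, 52, 68]  (not all equal)
t=28: [51, 54, 55, 68, 50]  (not all equal)
t=29: [72, 69, 65, 51, 72]  (not all equal)
t=30: [42, 46, 53, 68, 44]  (not all equal)
t=31: [63, 68, 68, 51, 64]  (not all equal)
t=32: [54, 48, 50, 69, 55]  (not all equal)
t=33: [69, 72, 72, 50, 65]  (not all equal)
t=34: [46, 42, 44, 70, 53]  (not all equal)
t=35: [68, 63, 64, 48, 67]  (not all equal)
t=36: [48, 54, 55, 68, 50]  (not all equal)
t=37: [72, 69, 65, 51, 72]  (not all equal)

Answer: never
Key observation: The state at step 29 reappears at step 37 — the system is in a cycle of period 8 from step 29 on.  No step 0..37 is synchronized, and the cycle repeats forever, so no step up to 150 (or ever) has all sites equal.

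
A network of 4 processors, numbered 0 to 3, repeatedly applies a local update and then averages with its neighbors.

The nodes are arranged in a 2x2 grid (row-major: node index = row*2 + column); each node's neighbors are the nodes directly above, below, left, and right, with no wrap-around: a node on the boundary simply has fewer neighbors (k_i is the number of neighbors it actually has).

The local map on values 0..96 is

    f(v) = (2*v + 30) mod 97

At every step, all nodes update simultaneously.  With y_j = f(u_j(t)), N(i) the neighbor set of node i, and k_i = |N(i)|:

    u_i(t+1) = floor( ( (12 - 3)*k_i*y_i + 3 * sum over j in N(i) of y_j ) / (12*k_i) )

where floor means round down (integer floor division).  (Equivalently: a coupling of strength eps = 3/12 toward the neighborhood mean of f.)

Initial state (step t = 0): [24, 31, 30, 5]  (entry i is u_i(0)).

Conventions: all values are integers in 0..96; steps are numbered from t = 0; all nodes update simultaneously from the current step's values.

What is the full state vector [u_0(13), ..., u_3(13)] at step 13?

Answer: [12, 9, 42, 12]

Derivation:
t=0: [24, 31, 30, 5]
t=1: [81, 83, 82, 52]
t=2: [71, 18, 16, 28]
t=3: [72, 69, 66, 80]
t=4: [74, 74, 70, 86]
t=5: [80, 71, 65, 25]
t=6: [87, 77, 68, 77]
t=7: [27, 77, 63, 84]
t=8: [81, 76, 55, 21]
t=9: [87, 84, 53, 70]
t=10: [12, 13, 39, 60]
t=11: [48, 55, 21, 48]
t=12: [36, 39, 61, 36]
t=13: [12, 9, 42, 12]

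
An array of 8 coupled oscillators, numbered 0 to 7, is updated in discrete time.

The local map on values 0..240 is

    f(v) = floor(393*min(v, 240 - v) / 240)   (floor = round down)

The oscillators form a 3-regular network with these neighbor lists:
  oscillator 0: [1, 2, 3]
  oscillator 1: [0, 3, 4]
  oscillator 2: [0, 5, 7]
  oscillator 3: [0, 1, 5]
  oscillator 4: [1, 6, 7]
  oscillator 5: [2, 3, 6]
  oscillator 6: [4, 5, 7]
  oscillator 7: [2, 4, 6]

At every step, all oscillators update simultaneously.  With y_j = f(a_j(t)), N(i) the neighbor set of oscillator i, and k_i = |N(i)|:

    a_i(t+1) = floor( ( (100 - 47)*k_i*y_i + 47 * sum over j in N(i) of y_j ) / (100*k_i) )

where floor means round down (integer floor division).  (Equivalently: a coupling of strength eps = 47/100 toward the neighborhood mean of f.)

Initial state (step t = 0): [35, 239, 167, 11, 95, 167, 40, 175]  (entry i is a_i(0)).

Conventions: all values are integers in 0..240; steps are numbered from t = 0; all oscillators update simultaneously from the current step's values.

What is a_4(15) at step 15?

Answer: a_4(15) = 109

Derivation:
t=0: [35, 239, 167, 11, 95, 167, 40, 175]
t=1: [51, 36, 107, 37, 109, 94, 93, 109]
t=2: [89, 81, 157, 77, 155, 141, 160, 173]
t=3: [138, 134, 136, 135, 131, 147, 133, 121]
t=4: [169, 172, 170, 167, 179, 161, 174, 184]
t=5: [115, 111, 113, 118, 101, 121, 107, 98]
t=6: [187, 181, 182, 190, 168, 189, 174, 167]
t=7: [88, 95, 94, 84, 112, 88, 107, 113]
t=8: [146, 154, 155, 142, 177, 149, 172, 178]
t=9: [149, 139, 136, 154, 109, 143, 114, 108]
t=10: [153, 160, 165, 148, 176, 161, 178, 176]
t=11: [138, 131, 123, 142, 107, 126, 106, 106]
t=12: [171, 172, 183, 167, 174, 180, 175, 176]
t=13: [109, 111, 98, 113, 107, 101, 104, 103]
t=14: [176, 180, 164, 180, 174, 168, 169, 168]
t=15: [105, 100, 118, 101, 109, 114, 115, 116]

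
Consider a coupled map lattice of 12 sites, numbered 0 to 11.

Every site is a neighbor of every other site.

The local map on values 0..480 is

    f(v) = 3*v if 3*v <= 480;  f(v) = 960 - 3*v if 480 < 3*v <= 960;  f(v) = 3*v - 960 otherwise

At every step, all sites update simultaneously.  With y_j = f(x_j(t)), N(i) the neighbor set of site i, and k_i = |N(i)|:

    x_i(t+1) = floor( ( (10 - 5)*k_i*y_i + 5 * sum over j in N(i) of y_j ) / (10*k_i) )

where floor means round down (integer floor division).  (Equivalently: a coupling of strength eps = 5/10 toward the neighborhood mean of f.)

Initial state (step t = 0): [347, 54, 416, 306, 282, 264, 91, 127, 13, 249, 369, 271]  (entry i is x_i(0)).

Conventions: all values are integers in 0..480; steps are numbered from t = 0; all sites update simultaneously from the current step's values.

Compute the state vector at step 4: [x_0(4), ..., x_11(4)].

Answer: [376, 319, 364, 404, 340, 323, 381, 412, 401, 376, 300, 300]

Derivation:
t=0: [347, 54, 416, 306, 282, 264, 91, 127, 13, 249, 369, 271]
t=1: [130, 167, 224, 112, 145, 169, 217, 266, 111, 190, 160, 160]
t=2: [382, 413, 336, 357, 402, 411, 345, 278, 356, 382, 423, 423]
t=3: [187, 229, 124, 153, 214, 226, 136, 159, 151, 187, 243, 243]
t=4: [376, 319, 364, 404, 340, 323, 381, 412, 401, 376, 300, 300]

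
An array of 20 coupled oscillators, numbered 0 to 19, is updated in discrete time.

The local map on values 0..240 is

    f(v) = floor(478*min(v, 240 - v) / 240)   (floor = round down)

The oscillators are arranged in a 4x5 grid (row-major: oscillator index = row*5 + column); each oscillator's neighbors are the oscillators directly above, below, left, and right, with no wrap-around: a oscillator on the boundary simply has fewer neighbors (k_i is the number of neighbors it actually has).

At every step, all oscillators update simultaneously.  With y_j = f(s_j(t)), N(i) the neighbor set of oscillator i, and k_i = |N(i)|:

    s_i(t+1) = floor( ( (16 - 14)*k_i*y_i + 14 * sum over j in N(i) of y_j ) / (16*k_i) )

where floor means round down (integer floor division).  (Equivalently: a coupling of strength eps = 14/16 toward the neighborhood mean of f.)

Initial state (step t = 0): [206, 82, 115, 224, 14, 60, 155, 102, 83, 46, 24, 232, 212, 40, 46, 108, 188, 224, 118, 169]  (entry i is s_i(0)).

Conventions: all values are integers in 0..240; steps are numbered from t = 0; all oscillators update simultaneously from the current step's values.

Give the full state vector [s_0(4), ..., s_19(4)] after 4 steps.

Simulating step by step:
t=0: [206, 82, 115, 224, 14, 60, 155, 102, 83, 46, 24, 232, 212, 40, 46, 108, 188, 224, 118, 169]
t=1: [131, 156, 144, 126, 56, 97, 130, 160, 109, 93, 107, 83, 78, 129, 102, 92, 89, 118, 102, 160]
t=2: [184, 203, 185, 179, 194, 213, 177, 190, 200, 178, 184, 187, 190, 197, 190, 193, 192, 185, 204, 197]
t=3: [69, 109, 99, 96, 118, 107, 87, 102, 103, 93, 87, 107, 99, 86, 97, 101, 101, 90, 90, 85]
t=4: [205, 175, 202, 209, 193, 167, 206, 194, 189, 207, 204, 189, 192, 190, 177, 188, 198, 190, 173, 183]

Answer: [205, 175, 202, 209, 193, 167, 206, 194, 189, 207, 204, 189, 192, 190, 177, 188, 198, 190, 173, 183]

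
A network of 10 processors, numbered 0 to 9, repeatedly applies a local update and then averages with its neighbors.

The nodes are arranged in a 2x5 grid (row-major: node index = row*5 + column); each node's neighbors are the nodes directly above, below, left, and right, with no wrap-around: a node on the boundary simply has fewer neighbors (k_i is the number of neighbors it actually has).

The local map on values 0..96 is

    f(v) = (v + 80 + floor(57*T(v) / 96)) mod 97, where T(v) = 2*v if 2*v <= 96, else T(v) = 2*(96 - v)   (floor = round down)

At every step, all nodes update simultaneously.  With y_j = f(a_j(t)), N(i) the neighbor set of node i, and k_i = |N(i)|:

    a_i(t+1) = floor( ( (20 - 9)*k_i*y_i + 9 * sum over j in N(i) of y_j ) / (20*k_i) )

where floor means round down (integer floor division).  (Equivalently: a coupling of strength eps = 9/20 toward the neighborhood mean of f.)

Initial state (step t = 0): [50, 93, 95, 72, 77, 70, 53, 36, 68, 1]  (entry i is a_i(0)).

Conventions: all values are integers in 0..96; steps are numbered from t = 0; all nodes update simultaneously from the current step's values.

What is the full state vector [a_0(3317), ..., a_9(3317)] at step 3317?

Simulating step by step:
t=0: [50, 93, 95, 72, 77, 70, 53, 36, 68, 1]
t=1: [84, 81, 76, 82, 82, 84, 81, 71, 80, 82]
t=2: [81, 81, 81, 81, 81, 81, 81, 82, 81, 81]
t=3: [81, 81, 81, 81, 81, 81, 81, 81, 81, 81]
t=4: [81, 81, 81, 81, 81, 81, 81, 81, 81, 81]

Answer: [81, 81, 81, 81, 81, 81, 81, 81, 81, 81]
Key observation: The state at step 3, [81, 81, 81, 81, 81, 81, 81, 81, 81, 81], reappears at step 4: the system is in a cycle of period 1 from step 3 on.  Therefore the state at step 3317 equals the state at step 3 + ((3317 - 3) mod 1) = 3, which is [81, 81, 81, 81, 81, 81, 81, 81, 81, 81].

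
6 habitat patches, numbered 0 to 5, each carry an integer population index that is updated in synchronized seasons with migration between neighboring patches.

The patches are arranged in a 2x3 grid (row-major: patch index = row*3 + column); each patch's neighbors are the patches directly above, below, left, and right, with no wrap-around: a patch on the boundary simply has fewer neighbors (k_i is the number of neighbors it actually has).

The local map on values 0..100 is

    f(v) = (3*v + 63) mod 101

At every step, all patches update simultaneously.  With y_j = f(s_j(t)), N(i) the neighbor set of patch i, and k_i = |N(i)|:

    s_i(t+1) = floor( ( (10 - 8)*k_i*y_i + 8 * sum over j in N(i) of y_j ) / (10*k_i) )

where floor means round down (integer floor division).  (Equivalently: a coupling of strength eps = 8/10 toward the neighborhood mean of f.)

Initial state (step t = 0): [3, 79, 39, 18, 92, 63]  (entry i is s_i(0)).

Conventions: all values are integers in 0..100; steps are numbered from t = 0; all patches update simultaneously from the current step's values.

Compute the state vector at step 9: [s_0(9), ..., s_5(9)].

Answer: [16, 41, 54, 42, 52, 68]

Derivation:
t=0: [3, 79, 39, 18, 92, 63]
t=1: [60, 69, 75, 46, 50, 56]
t=2: [75, 50, 56, 40, 54, 44]
t=3: [54, 39, 47, 60, 54, 39]
t=4: [52, 28, 63, 26, 57, 25]
t=5: [37, 35, 43, 27, 39, 40]
t=6: [58, 78, 77, 69, 67, 84]
t=7: [72, 69, 61, 52, 59, 64]
t=8: [49, 56, 57, 49, 44, 43]
t=9: [16, 41, 54, 42, 52, 68]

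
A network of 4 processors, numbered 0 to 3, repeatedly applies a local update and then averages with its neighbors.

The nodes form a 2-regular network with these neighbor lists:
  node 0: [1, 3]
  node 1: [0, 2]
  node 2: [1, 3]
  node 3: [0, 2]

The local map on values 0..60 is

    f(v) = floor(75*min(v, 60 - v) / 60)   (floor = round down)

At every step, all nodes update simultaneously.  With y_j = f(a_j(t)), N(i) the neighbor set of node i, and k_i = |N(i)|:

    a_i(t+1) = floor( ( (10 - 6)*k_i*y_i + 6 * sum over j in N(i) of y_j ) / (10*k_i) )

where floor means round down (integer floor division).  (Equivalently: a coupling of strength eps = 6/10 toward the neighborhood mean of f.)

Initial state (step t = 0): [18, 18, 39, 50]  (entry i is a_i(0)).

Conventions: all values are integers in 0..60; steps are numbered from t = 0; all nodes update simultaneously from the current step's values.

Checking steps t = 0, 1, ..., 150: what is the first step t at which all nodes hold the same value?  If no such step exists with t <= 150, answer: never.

Answer: 4
Key observation: Synchronization is absorbing here: once all nodes are equal they stay equal, and step 4 is the first all-equal step.

Derivation:
t=0: [18, 18, 39, 50]  (not all equal)
t=1: [19, 23, 20, 19]  (not all equal)
t=2: [24, 25, 25, 23]  (not all equal)
t=3: [29, 30, 30, 29]  (not all equal)
t=4: [36, 36, 36, 36]  (all equal)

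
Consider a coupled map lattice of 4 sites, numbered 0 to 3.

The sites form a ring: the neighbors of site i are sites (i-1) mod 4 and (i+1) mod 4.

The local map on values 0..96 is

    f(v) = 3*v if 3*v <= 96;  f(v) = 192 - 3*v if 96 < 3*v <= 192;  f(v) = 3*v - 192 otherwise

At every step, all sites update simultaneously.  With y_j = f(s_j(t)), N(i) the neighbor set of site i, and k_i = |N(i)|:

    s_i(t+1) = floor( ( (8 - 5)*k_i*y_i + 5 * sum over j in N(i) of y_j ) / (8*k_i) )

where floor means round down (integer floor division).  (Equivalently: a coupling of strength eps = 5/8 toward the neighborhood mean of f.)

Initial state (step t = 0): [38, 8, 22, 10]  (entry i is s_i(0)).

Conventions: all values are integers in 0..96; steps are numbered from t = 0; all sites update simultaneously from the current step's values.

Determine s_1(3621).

Simulating step by step:
t=0: [38, 8, 22, 10]
t=1: [46, 54, 41, 56]
t=2: [37, 49, 42, 47]
t=3: [60, 62, 54, 65]
t=4: [7, 15, 14, 14]
t=5: [35, 36, 42, 35]
t=6: [86, 79, 78, 80]
t=7: [53, 50, 44, 51]
t=8: [37, 44, 47, 43]
t=9: [68, 63, 57, 64]
t=10: [5, 11, 8, 10]
t=11: [25, 24, 28, 23]
t=12: [72, 76, 75, 75]
t=13: [30, 31, 33, 30]
t=14: [90, 92, 92, 90]
t=15: [79, 82, 82, 79]
t=16: [47, 51, 51, 47]
t=17: [47, 42, 42, 47]
t=18: [55, 61, 61, 55]
t=19: [21, 14, 14, 21]
t=20: [56, 48, 48, 56]
t=21: [31, 40, 40, 31]
t=22: [86, 78, 78, 86]
t=23: [58, 49, 49, 58]
t=24: [26, 36, 36, 26]
t=25: [79, 82, 82, 79]

Answer: s_1(3621) = 40
Key observation: The state at step 15, [79, 82, 82, 79], reappears at step 25: the system is in a cycle of period 10 from step 15 on.  Therefore the state at step 3621 equals the state at step 15 + ((3621 - 15) mod 10) = 21, which is [31, 40, 40, 31].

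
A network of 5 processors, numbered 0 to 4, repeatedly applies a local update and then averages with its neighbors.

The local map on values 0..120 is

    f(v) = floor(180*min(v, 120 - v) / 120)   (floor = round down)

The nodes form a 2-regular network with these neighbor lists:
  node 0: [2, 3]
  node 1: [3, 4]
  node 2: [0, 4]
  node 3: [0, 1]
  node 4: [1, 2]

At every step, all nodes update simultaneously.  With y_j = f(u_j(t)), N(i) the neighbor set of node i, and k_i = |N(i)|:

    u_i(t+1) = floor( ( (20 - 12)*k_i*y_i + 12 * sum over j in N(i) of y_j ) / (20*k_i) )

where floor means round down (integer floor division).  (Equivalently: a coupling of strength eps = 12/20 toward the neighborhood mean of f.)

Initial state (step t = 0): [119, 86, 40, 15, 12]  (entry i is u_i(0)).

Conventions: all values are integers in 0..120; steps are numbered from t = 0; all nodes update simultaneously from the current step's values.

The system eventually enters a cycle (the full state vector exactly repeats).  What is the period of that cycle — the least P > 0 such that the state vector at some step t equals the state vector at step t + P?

Simulating step by step:
t=0: [119, 86, 40, 15, 12]
t=1: [25, 32, 29, 24, 40]
t=2: [38, 48, 46, 39, 51]
t=3: [60, 69, 67, 61, 72]
t=4: [86, 78, 80, 85, 75]
t=5: [54, 60, 59, 55, 63]
t=6: [83, 86, 85, 84, 87]
t=7: [53, 51, 52, 53, 50]
t=8: [78, 76, 77, 78, 76]
t=9: [63, 65, 64, 63, 65]
t=10: [84, 82, 83, 84, 82]
t=11: [54, 56, 55, 54, 56]
t=12: [81, 83, 82, 81, 83]
t=13: [57, 55, 56, 57, 55]
t=14: [84, 82, 83, 84, 82]

Answer: 4
Key observation: The state at step 10, [84, 82, 83, 84, 82], reappears at step 14 — and no state repeats earlier — so the cycle the system enters has period 4.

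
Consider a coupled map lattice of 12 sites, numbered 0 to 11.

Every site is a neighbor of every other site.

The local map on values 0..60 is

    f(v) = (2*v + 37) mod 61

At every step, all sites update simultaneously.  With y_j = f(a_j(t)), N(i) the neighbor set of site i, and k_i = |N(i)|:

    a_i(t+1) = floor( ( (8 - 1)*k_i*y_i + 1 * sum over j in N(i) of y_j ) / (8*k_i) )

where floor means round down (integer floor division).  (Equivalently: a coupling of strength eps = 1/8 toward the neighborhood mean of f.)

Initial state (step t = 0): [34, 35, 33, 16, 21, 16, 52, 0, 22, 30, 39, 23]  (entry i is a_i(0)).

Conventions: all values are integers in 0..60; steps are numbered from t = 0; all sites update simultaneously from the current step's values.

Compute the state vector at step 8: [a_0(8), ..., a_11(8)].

Answer: [40, 28, 26, 26, 46, 26, 26, 27, 22, 27, 28, 16]

Derivation:
t=0: [34, 35, 33, 16, 21, 16, 52, 0, 22, 30, 39, 23]
t=1: [42, 43, 40, 10, 19, 10, 20, 35, 21, 35, 50, 23]
t=2: [56, 5, 53, 53, 16, 53, 18, 44, 20, 44, 17, 23]
t=3: [25, 42, 20, 20, 9, 20, 12, 4, 16, 4, 11, 21]
t=4: [26, 55, 17, 17, 51, 17, 4, 43, 11, 43, 55, 19]
t=5: [26, 24, 11, 11, 17, 11, 41, 3, 53, 3, 24, 14]
t=6: [29, 25, 55, 55, 13, 55, 55, 42, 23, 42, 25, 8]
t=7: [33, 26, 25, 25, 6, 25, 25, 56, 23, 56, 26, 50]
t=8: [40, 28, 26, 26, 46, 26, 26, 27, 22, 27, 28, 16]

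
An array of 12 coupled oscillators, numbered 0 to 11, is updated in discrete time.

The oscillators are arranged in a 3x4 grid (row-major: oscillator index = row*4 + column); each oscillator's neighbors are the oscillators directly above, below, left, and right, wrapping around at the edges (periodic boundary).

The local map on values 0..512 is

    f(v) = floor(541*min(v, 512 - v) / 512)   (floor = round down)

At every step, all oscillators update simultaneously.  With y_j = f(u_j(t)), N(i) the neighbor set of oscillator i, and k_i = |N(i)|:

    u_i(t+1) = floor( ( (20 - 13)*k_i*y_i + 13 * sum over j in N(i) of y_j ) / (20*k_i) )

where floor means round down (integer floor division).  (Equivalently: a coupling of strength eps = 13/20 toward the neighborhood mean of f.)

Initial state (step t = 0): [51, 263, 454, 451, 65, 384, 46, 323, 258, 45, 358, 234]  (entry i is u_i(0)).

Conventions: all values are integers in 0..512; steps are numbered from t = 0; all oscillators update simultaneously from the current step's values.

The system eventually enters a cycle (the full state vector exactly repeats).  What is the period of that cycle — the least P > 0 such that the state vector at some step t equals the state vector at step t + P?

Answer: 4
Key observation: The state at step 17, [269, 269, 269, 269, 269, 269, 269, 269, 269, 269, 269, 269], reappears at step 21 — and no state repeats earlier — so the cycle the system enters has period 4.

Derivation:
t=0: [51, 263, 454, 451, 65, 384, 46, 323, 258, 45, 358, 234]
t=1: [126, 140, 108, 113, 130, 116, 107, 139, 161, 151, 122, 199]
t=2: [139, 137, 122, 139, 140, 133, 122, 145, 163, 147, 141, 164]
t=3: [150, 142, 136, 148, 150, 142, 137, 150, 161, 152, 146, 161]
t=4: [158, 151, 148, 156, 158, 151, 148, 157, 164, 157, 154, 163]
t=5: [165, 160, 158, 164, 165, 160, 158, 164, 169, 163, 162, 168]
t=6: [173, 169, 168, 172, 173, 169, 168, 172, 175, 171, 170, 174]
t=7: [181, 178, 178, 180, 181, 178, 178, 180, 182, 179, 179, 181]
t=8: [190, 188, 188, 190, 190, 188, 188, 190, 191, 189, 189, 190]
t=9: [199, 198, 198, 199, 199, 198, 198, 199, 200, 199, 198, 200]
t=10: [210, 209, 209, 210, 210, 209, 209, 210, 210, 209, 209, 210]
t=11: [220, 220, 220, 220, 220, 220, 220, 220, 220, 220, 220, 220]
t=12: [232, 232, 232, 232, 232, 232, 232, 232, 232, 232, 232, 232]
t=13: [245, 245, 245, 245, 245, 245, 245, 245, 245, 245, 245, 245]
t=14: [258, 258, 258, 258, 258, 258, 258, 258, 258, 258, 258, 258]
t=15: [268, 268, 268, 268, 268, 268, 268, 268, 268, 268, 268, 268]
t=16: [257, 257, 257, 257, 257, 257, 257, 257, 257, 257, 257, 257]
t=17: [269, 269, 269, 269, 269, 269, 269, 269, 269, 269, 269, 269]
t=18: [256, 256, 256, 256, 256, 256, 256, 256, 256, 256, 256, 256]
t=19: [270, 270, 270, 270, 270, 270, 270, 270, 270, 270, 270, 270]
t=20: [255, 255, 255, 255, 255, 255, 255, 255, 255, 255, 255, 255]
t=21: [269, 269, 269, 269, 269, 269, 269, 269, 269, 269, 269, 269]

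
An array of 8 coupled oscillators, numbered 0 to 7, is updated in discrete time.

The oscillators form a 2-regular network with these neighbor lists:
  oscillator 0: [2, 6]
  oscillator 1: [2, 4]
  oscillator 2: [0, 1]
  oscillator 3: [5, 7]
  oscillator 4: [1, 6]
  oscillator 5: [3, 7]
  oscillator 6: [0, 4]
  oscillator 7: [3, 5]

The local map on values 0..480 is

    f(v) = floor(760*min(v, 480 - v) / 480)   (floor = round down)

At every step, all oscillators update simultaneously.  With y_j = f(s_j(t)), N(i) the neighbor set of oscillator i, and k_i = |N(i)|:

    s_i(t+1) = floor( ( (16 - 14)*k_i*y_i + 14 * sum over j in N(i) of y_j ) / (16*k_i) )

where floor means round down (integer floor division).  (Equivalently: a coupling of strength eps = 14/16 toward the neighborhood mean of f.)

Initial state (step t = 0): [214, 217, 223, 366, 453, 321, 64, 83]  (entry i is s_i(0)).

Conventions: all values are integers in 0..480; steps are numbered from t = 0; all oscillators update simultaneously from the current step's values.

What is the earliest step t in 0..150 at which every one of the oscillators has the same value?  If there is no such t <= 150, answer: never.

Simulating step by step:
t=0: [214, 217, 223, 366, 453, 321, 64, 83]  (not all equal)
t=1: [240, 215, 342, 189, 199, 167, 178, 204]  (not all equal)
t=2: [265, 275, 342, 294, 311, 305, 339, 286]  (not all equal)
t=3: [235, 252, 317, 292, 272, 297, 293, 288]  (not all equal)
t=4: [288, 301, 352, 296, 328, 299, 343, 294]  (not all equal)
t=5: [220, 228, 282, 290, 248, 291, 265, 289]  (not all equal)
t=6: [329, 342, 349, 300, 352, 300, 355, 299]  (not all equal)
t=7: [206, 206, 225, 285, 206, 285, 217, 285]  (not all equal)
t=8: [346, 339, 329, 308, 333, 308, 328, 308]  (not all equal)
t=9: [236, 233, 220, 272, 231, 272, 224, 272]  (not all equal)
t=10: [353, 357, 367, 329, 361, 329, 367, 329]  (not all equal)
t=11: [180, 184, 195, 239, 186, 239, 192, 239]  (not all equal)
t=12: [303, 299, 290, 378, 297, 378, 291, 378]  (not all equal)
t=13: [297, 293, 285, 161, 292, 161, 286, 161]  (not all equal)
t=14: [305, 301, 294, 254, 300, 254, 294, 254]  (not all equal)
t=15: [291, 288, 281, 357, 288, 357, 282, 357]  (not all equal)
t=16: [312, 308, 303, 194, 307, 194, 302, 194]  (not all equal)
t=17: [278, 275, 270, 307, 276, 307, 270, 307]  (not all equal)
t=18: [330, 327, 322, 273, 327, 273, 322, 273]  (not all equal)
t=19: [248, 245, 240, 327, 245, 327, 240, 327]  (not all equal)
t=20: [378, 375, 370, 242, 375, 242, 370, 242]  (not all equal)
t=21: [172, 169, 164, 376, 169, 376, 164, 376]  (not all equal)
t=22: [260, 263, 268, 164, 263, 164, 268, 164]  (not all equal)
t=23: [336, 339, 344, 259, 339, 259, 344, 259]  (not all equal)
t=24: [216, 219, 224, 349, 219, 349, 224, 349]  (not all equal)
t=25: [352, 349, 345, 207, 349, 207, 345, 207]  (not all equal)
t=26: [211, 209, 205, 327, 209, 327, 205, 327]  (not all equal)
t=27: [325, 327, 331, 242, 327, 242, 331, 242]  (not all equal)
t=28: [236, 238, 242, 376, 238, 376, 242, 376]  (not all equal)
t=29: [375, 376, 374, 164, 376, 164, 374, 164]  (not all equal)
t=30: [166, 165, 165, 259, 165, 259, 165, 259]  (not all equal)
t=31: [261, 261, 261, 349, 261, 349, 261, 349]  (not all equal)
t=32: [346, 346, 346, 207, 346, 207, 346, 207]  (not all equal)
t=33: [212, 212, 212, 327, 212, 327, 212, 327]  (not all equal)
t=34: [335, 335, 335, 242, 335, 242, 335, 242]  (not all equal)
t=35: [229, 229, 229, 376, 229, 376, 229, 376]  (not all equal)
t=36: [362, 362, 362, 164, 362, 164, 362, 164]  (not all equal)
t=37: [186, 186, 186, 259, 186, 259, 186, 259]  (not all equal)
t=38: [294, 294, 294, 349, 294, 349, 294, 349]  (not all equal)
t=39: [294, 294, 294, 207, 294, 207, 294, 207]  (not all equal)
t=40: [294, 294, 294, 327, 294, 327, 294, 327]  (not all equal)
t=41: [294, 294, 294, 242, 294, 242, 294, 242]  (not all equal)
t=42: [294, 294, 294, 376, 294, 376, 294, 376]  (not all equal)
t=43: [294, 294, 294, 164, 294, 164, 294, 164]  (not all equal)
t=44: [294, 294, 294, 259, 294, 259, 294, 259]  (not all equal)
t=45: [294, 294, 294, 349, 294, 349, 294, 349]  (not all equal)

Answer: never
Key observation: The state at step 38 reappears at step 45 — the system is in a cycle of period 7 from step 38 on.  No step 0..45 is synchronized, and the cycle repeats forever, so no step up to 150 (or ever) has all oscillators equal.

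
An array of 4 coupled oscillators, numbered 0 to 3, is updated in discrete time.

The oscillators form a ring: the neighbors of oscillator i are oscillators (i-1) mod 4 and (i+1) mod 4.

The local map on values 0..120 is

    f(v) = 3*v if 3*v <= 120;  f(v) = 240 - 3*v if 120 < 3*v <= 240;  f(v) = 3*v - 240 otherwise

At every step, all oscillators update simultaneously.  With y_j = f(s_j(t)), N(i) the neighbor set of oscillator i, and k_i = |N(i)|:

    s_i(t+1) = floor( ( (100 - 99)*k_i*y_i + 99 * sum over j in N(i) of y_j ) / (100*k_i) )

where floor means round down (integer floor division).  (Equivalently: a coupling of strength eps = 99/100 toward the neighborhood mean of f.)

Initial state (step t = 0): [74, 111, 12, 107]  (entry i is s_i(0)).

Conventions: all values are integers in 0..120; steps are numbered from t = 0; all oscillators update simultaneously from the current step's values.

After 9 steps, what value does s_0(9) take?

Answer: s_0(9) = 0

Derivation:
t=0: [74, 111, 12, 107]
t=1: [86, 27, 86, 27]
t=2: [80, 18, 80, 18]
t=3: [53, 0, 53, 0]
t=4: [0, 80, 0, 80]
t=5: [0, 0, 0, 0]
t=6: [0, 0, 0, 0]
t=7: [0, 0, 0, 0]
t=8: [0, 0, 0, 0]
t=9: [0, 0, 0, 0]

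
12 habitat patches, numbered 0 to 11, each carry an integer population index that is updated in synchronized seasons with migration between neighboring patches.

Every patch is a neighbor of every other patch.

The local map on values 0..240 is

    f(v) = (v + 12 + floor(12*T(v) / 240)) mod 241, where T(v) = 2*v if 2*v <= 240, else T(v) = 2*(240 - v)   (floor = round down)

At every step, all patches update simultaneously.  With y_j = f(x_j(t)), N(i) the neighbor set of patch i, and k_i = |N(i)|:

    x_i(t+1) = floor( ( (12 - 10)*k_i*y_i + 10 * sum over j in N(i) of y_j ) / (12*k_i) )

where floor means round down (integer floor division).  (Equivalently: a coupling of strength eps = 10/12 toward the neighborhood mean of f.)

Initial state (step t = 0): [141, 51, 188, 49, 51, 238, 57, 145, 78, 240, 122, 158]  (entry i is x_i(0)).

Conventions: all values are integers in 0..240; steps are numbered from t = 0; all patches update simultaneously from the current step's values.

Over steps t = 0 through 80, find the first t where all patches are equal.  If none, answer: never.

Simulating step by step:
t=0: [141, 51, 188, 49, 51, 238, 57, 145, 78, 240, 122, 158]  (not all equal)
t=1: [109, 100, 113, 100, 100, 95, 101, 109, 103, 95, 107, 110]  (not all equal)
t=2: [126, 125, 126, 125, 125, 124, 125, 126, 125, 124, 125, 126]  (not all equal)
t=3: [148, 148, 148, 148, 148, 148, 148, 148, 148, 148, 148, 148]  (all equal)

Answer: 3
Key observation: Synchronization is absorbing here: once all patches are equal they stay equal, and step 3 is the first all-equal step.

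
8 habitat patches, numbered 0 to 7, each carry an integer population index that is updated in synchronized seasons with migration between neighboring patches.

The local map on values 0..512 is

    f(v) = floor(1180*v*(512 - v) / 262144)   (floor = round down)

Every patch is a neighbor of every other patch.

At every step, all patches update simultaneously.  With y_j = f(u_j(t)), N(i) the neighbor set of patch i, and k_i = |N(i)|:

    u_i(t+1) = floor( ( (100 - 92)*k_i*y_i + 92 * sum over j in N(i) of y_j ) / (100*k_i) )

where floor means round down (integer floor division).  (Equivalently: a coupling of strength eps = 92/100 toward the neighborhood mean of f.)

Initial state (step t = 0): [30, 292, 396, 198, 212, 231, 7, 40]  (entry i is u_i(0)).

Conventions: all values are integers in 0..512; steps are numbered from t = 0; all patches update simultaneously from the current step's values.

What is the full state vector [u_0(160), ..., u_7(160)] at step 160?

Simulating step by step:
t=0: [30, 292, 396, 198, 212, 231, 7, 40]
t=1: [195, 184, 188, 184, 184, 184, 198, 194]
t=2: [273, 274, 274, 274, 274, 274, 273, 273]
t=3: [293, 293, 293, 293, 293, 293, 293, 293]
t=4: [288, 288, 288, 288, 288, 288, 288, 288]
t=5: [290, 290, 290, 290, 290, 290, 290, 290]
t=6: [289, 289, 289, 289, 289, 289, 289, 289]
t=7: [290, 290, 290, 290, 290, 290, 290, 290]

Answer: [289, 289, 289, 289, 289, 289, 289, 289]
Key observation: The state at step 5, [290, 290, 290, 290, 290, 290, 290, 290], reappears at step 7: the system is in a cycle of period 2 from step 5 on.  Therefore the state at step 160 equals the state at step 5 + ((160 - 5) mod 2) = 6, which is [289, 289, 289, 289, 289, 289, 289, 289].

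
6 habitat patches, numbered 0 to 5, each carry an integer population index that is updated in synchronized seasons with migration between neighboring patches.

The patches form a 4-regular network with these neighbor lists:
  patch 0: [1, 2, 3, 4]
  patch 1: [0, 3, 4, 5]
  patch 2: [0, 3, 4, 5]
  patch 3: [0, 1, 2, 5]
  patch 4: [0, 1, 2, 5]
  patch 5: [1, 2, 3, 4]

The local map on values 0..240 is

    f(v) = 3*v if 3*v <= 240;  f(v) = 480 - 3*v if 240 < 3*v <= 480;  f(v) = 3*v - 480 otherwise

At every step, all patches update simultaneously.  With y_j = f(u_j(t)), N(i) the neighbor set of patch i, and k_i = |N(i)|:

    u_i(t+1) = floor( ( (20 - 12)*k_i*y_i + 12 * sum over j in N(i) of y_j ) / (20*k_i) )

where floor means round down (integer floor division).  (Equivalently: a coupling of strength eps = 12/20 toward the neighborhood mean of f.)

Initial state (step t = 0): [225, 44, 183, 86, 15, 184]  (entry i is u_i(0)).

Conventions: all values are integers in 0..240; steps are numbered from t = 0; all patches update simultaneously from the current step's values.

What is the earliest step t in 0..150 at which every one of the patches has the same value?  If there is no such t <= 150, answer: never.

Answer: never
Key observation: The state at step 34 reappears at step 40 — the system is in a cycle of period 6 from step 34 on.  No step 0..40 is synchronized, and the cycle repeats forever, so no step up to 150 (or ever) has all patches equal.

Derivation:
t=0: [225, 44, 183, 86, 15, 184]  (not all equal)
t=1: [148, 132, 107, 159, 88, 99]  (not all equal)
t=2: [83, 99, 129, 70, 155, 142]  (not all equal)
t=3: [167, 149, 113, 168, 90, 96]  (not all equal)
t=4: [69, 80, 123, 67, 142, 138]  (not all equal)
t=5: [173, 175, 123, 174, 115, 117]  (not all equal)
t=6: [65, 69, 96, 65, 102, 101]  (not all equal)
t=7: [193, 193, 187, 193, 185, 186]  (not all equal)
t=8: [92, 92, 85, 93, 83, 84]  (not all equal)
t=9: [210, 211, 219, 209, 221, 220]  (not all equal)
t=10: [159, 160, 169, 157, 172, 171]  (not all equal)
t=11: [12, 12, 22, 13, 23, 24]  (not all equal)
t=12: [45, 46, 58, 47, 59, 60]  (not all equal)
t=13: [148, 150, 164, 150, 164, 166]  (not all equal)
t=14: [27, 26, 19, 26, 19, 19]  (not all equal)
t=15: [72, 72, 63, 72, 63, 63]  (not all equal)
t=16: [207, 207, 197, 207, 197, 197]  (not all equal)
t=17: [132, 132, 120, 132, 120, 120]  (not all equal)
t=18: [94, 94, 109, 94, 109, 109]  (not all equal)
t=19: [184, 184, 166, 184, 166, 166]  (not all equal)
t=20: [55, 55, 34, 55, 34, 34]  (not all equal)
t=21: [146, 146, 120, 146, 120, 120]  (not all equal)
t=22: [65, 65, 96, 65, 96, 96]  (not all equal)
t=23: [194, 194, 192, 194, 192, 192]  (not all equal)
t=24: [100, 100, 97, 100, 97, 97]  (not all equal)
t=25: [182, 182, 186, 182, 186, 186]  (not all equal)
t=26: [69, 69, 74, 69, 74, 74]  (not all equal)
t=27: [211, 211, 217, 211, 217, 217]  (not all equal)
t=28: [158, 158, 165, 158, 165, 165]  (not all equal)
t=29: [8, 8, 12, 8, 12, 12]  (not all equal)
t=30: [27, 27, 32, 27, 32, 32]  (not all equal)
t=31: [85, 85, 91, 85, 91, 91]  (not all equal)
t=32: [219, 219, 212, 219, 212, 212]  (not all equal)
t=33: [170, 170, 162, 170, 162, 162]  (not all equal)
t=34: [22, 22, 13, 22, 13, 13]  (not all equal)
t=35: [57, 57, 47, 57, 47, 47]  (not all equal)
t=36: [162, 162, 150, 162, 150, 150]  (not all equal)
t=37: [13, 13, 22, 13, 22, 22]  (not all equal)
t=38: [47, 47, 57, 47, 57, 57]  (not all equal)
t=39: [150, 150, 162, 150, 162, 162]  (not all equal)
t=40: [22, 22, 13, 22, 13, 13]  (not all equal)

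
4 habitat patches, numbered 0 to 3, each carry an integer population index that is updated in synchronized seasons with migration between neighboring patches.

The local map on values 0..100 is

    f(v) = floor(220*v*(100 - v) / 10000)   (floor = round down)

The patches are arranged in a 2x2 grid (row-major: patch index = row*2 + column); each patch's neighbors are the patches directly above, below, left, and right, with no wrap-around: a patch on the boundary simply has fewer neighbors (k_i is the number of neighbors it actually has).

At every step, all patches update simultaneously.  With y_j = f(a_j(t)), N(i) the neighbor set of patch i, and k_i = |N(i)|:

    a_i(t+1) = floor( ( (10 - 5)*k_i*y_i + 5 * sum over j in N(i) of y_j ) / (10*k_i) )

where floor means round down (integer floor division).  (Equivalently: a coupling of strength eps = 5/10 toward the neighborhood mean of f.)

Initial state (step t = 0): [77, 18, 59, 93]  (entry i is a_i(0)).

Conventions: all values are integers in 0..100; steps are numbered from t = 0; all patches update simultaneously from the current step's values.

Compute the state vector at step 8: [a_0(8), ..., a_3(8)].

Simulating step by step:
t=0: [77, 18, 59, 93]
t=1: [40, 29, 39, 28]
t=2: [50, 46, 50, 46]
t=3: [54, 54, 54, 54]
t=4: [54, 54, 54, 54]
t=5: [54, 54, 54, 54]
t=6: [54, 54, 54, 54]
t=7: [54, 54, 54, 54]
t=8: [54, 54, 54, 54]

Answer: [54, 54, 54, 54]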